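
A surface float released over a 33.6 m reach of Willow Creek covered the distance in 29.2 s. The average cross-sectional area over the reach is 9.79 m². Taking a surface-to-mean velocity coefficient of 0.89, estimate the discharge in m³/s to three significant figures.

10.0 m³/s

v_surface = L / t̄ = 33.6 / 29.2 = 1.151 m/s
v_mean = 0.89 × 1.151 = 1.024 m/s
Q = A × v_mean = 9.79 × 1.024 = 10.03 m³/s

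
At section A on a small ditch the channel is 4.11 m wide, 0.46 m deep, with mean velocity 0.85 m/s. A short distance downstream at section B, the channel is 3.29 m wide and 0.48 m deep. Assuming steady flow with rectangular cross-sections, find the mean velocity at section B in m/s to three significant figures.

Q = A₁V₁ = (4.11×0.46) × 0.85 = 1.607 m³/s
A₂ = 3.29 × 0.48 = 1.579 m²
V₂ = Q/A₂ = 1.607/1.579 = 1.018 m/s

1.02 m/s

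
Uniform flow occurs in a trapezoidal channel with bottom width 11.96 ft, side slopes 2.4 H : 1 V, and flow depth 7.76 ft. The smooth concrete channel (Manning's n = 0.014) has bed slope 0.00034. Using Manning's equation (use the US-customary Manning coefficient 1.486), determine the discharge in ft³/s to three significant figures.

1270 ft³/s

A = (b + z·y)·y = (11.96 + 2.4×7.76)×7.76 = 237.3 ft²
P = b + 2y√(1+z²) = 11.96 + 2×7.76×√(1+2.4²) = 52.31 ft
R = A/P = 237.3/52.31 = 4.537 ft
Q = (1.486/n)·A·R^(2/3)·S^(1/2) = (1.486/0.014) × 237.3 × 4.537^(2/3) × 0.00034^(1/2) = 1273 ft³/s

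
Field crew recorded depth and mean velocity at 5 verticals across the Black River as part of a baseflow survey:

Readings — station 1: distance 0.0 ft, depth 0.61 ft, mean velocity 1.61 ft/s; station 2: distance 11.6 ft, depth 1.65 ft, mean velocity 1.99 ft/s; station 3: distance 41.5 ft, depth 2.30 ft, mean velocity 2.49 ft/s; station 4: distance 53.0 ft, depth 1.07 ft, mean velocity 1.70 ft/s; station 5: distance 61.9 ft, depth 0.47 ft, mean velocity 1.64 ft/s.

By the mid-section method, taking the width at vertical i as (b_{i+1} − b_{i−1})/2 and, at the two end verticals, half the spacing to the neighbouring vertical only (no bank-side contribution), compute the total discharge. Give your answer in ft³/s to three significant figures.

214 ft³/s

w_1 = (11.6 − 0.0)/2 = 5.8 ft; q_1 = 1.61 × 0.61 × 5.8 = 5.696 ft³/s
w_2 = (41.5 − 0.0)/2 = 20.75 ft; q_2 = 1.99 × 1.65 × 20.75 = 68.13 ft³/s
w_3 = (53.0 − 11.6)/2 = 20.7 ft; q_3 = 2.49 × 2.30 × 20.7 = 118.5 ft³/s
w_4 = (61.9 − 41.5)/2 = 10.2 ft; q_4 = 1.70 × 1.07 × 10.2 = 18.55 ft³/s
w_5 = (61.9 − 53.0)/2 = 4.45 ft; q_5 = 1.64 × 0.47 × 4.45 = 3.430 ft³/s
Q = Σ qᵢ = 214.4 ft³/s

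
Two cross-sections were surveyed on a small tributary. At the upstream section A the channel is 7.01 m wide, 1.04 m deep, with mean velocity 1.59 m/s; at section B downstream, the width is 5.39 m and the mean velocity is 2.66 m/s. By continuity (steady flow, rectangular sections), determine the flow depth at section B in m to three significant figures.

0.808 m

Q = A₁V₁ = (7.01×1.04) × 1.59 = 11.59 m³/s
d₂ = Q/(b₂ V₂) = 11.59/(5.39×2.66) = 0.8085 m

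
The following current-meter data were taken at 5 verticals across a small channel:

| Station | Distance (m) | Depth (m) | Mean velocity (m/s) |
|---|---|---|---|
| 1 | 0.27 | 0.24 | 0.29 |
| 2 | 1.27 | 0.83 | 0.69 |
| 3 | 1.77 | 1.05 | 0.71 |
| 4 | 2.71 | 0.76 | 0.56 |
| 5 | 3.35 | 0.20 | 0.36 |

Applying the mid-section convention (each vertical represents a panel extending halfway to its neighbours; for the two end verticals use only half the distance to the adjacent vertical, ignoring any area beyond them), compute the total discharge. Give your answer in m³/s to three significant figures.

w_1 = (1.27 − 0.27)/2 = 0.5 m; q_1 = 0.29 × 0.24 × 0.5 = 0.03480 m³/s
w_2 = (1.77 − 0.27)/2 = 0.75 m; q_2 = 0.69 × 0.83 × 0.75 = 0.4295 m³/s
w_3 = (2.71 − 1.27)/2 = 0.72 m; q_3 = 0.71 × 1.05 × 0.72 = 0.5368 m³/s
w_4 = (3.35 − 1.77)/2 = 0.79 m; q_4 = 0.56 × 0.76 × 0.79 = 0.3362 m³/s
w_5 = (3.35 − 2.71)/2 = 0.32 m; q_5 = 0.36 × 0.20 × 0.32 = 0.02304 m³/s
Q = Σ qᵢ = 1.360 m³/s

1.36 m³/s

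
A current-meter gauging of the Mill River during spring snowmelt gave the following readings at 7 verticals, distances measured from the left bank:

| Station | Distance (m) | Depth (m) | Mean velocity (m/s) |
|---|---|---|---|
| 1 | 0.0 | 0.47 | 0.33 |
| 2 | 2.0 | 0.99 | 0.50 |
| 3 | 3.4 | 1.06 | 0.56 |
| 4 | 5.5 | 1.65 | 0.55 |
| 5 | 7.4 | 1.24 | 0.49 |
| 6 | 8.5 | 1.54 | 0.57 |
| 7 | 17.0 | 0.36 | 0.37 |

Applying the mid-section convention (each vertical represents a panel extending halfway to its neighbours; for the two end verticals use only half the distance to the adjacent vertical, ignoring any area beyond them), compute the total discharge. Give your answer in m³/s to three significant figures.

9.54 m³/s

w_1 = (2.0 − 0.0)/2 = 1 m; q_1 = 0.33 × 0.47 × 1 = 0.1551 m³/s
w_2 = (3.4 − 0.0)/2 = 1.7 m; q_2 = 0.50 × 0.99 × 1.7 = 0.8415 m³/s
w_3 = (5.5 − 2.0)/2 = 1.75 m; q_3 = 0.56 × 1.06 × 1.75 = 1.039 m³/s
w_4 = (7.4 − 3.4)/2 = 2 m; q_4 = 0.55 × 1.65 × 2 = 1.815 m³/s
w_5 = (8.5 − 5.5)/2 = 1.5 m; q_5 = 0.49 × 1.24 × 1.5 = 0.9114 m³/s
w_6 = (17.0 − 7.4)/2 = 4.8 m; q_6 = 0.57 × 1.54 × 4.8 = 4.213 m³/s
w_7 = (17.0 − 8.5)/2 = 4.25 m; q_7 = 0.37 × 0.36 × 4.25 = 0.5661 m³/s
Q = Σ qᵢ = 9.541 m³/s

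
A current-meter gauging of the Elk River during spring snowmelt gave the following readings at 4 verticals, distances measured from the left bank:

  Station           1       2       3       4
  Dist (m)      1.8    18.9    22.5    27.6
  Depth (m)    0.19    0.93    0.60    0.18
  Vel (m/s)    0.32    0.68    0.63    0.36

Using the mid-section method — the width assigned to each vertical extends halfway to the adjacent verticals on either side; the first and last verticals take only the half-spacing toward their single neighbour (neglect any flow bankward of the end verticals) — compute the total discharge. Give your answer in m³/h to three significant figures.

31900 m³/h

w_1 = (18.9 − 1.8)/2 = 8.55 m; q_1 = 0.32 × 0.19 × 8.55 = 0.5198 m³/s
w_2 = (22.5 − 1.8)/2 = 10.35 m; q_2 = 0.68 × 0.93 × 10.35 = 6.545 m³/s
w_3 = (27.6 − 18.9)/2 = 4.35 m; q_3 = 0.63 × 0.60 × 4.35 = 1.644 m³/s
w_4 = (27.6 − 22.5)/2 = 2.55 m; q_4 = 0.36 × 0.18 × 2.55 = 0.1652 m³/s
Q = Σ qᵢ = 8.875 m³/s
= 8.875 × 3600 = 31950 m³/h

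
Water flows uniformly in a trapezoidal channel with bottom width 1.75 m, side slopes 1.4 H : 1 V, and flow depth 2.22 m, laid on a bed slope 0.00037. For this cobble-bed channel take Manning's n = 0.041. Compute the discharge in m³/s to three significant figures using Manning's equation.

A = (b + z·y)·y = (1.75 + 1.4×2.22)×2.22 = 10.78 m²
P = b + 2y√(1+z²) = 1.75 + 2×2.22×√(1+1.4²) = 9.389 m
R = A/P = 10.78/9.389 = 1.149 m
Q = (1/n)·A·R^(2/3)·S^(1/2) = (1/0.041) × 10.78 × 1.149^(2/3) × 0.00037^(1/2) = 5.550 m³/s

5.55 m³/s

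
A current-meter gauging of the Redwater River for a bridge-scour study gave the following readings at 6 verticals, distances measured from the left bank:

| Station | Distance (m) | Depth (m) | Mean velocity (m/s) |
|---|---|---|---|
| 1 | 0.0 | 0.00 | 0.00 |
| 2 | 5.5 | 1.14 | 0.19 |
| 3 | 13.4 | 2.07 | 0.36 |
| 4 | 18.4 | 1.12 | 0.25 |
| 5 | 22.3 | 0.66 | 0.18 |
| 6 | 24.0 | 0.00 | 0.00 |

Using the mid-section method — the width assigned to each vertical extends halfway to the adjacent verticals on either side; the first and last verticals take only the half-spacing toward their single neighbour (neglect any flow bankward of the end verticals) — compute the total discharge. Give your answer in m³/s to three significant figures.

7.84 m³/s

w_2 = (13.4 − 0.0)/2 = 6.7 m; q_2 = 0.19 × 1.14 × 6.7 = 1.451 m³/s
w_3 = (18.4 − 5.5)/2 = 6.45 m; q_3 = 0.36 × 2.07 × 6.45 = 4.807 m³/s
w_4 = (22.3 − 13.4)/2 = 4.45 m; q_4 = 0.25 × 1.12 × 4.45 = 1.246 m³/s
w_5 = (24.0 − 18.4)/2 = 2.8 m; q_5 = 0.18 × 0.66 × 2.8 = 0.3326 m³/s
Stations 1, 6 contribute zero (depth or velocity is 0).
Q = Σ qᵢ = 7.836 m³/s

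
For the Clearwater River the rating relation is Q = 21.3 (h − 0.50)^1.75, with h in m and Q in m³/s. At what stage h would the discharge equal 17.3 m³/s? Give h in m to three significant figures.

1.39 m

h − h₀ = (Q/C)^(1/b) = (17.3/21.3)^(1/1.75) = 0.8879 m
h = 0.50 + 0.8879 = 1.388 m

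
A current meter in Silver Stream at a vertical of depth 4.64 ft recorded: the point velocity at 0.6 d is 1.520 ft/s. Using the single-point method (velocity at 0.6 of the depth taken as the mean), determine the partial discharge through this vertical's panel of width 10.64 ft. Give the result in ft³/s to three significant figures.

v̄ = v₀.₆ = 1.520 ft/s
q = v̄ × d × w = 1.520 × 4.64 × 10.64 = 75.04 ft³/s

75.0 ft³/s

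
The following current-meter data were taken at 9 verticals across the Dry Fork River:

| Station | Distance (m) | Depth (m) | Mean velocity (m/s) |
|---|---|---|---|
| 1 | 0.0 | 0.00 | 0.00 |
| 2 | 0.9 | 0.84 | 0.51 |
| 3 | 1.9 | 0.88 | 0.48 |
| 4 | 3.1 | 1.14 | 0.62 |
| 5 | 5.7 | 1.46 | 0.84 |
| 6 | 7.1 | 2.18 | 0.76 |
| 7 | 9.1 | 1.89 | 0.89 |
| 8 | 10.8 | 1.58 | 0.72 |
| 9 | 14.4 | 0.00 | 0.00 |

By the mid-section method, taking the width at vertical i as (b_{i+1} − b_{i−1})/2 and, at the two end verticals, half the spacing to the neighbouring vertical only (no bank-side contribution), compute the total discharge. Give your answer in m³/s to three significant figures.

w_2 = (1.9 − 0.0)/2 = 0.95 m; q_2 = 0.51 × 0.84 × 0.95 = 0.4070 m³/s
w_3 = (3.1 − 0.9)/2 = 1.1 m; q_3 = 0.48 × 0.88 × 1.1 = 0.4646 m³/s
w_4 = (5.7 − 1.9)/2 = 1.9 m; q_4 = 0.62 × 1.14 × 1.9 = 1.343 m³/s
w_5 = (7.1 − 3.1)/2 = 2 m; q_5 = 0.84 × 1.46 × 2 = 2.453 m³/s
w_6 = (9.1 − 5.7)/2 = 1.7 m; q_6 = 0.76 × 2.18 × 1.7 = 2.817 m³/s
w_7 = (10.8 − 7.1)/2 = 1.85 m; q_7 = 0.89 × 1.89 × 1.85 = 3.112 m³/s
w_8 = (14.4 − 9.1)/2 = 2.65 m; q_8 = 0.72 × 1.58 × 2.65 = 3.015 m³/s
Stations 1, 9 contribute zero (depth or velocity is 0).
Q = Σ qᵢ = 13.61 m³/s

13.6 m³/s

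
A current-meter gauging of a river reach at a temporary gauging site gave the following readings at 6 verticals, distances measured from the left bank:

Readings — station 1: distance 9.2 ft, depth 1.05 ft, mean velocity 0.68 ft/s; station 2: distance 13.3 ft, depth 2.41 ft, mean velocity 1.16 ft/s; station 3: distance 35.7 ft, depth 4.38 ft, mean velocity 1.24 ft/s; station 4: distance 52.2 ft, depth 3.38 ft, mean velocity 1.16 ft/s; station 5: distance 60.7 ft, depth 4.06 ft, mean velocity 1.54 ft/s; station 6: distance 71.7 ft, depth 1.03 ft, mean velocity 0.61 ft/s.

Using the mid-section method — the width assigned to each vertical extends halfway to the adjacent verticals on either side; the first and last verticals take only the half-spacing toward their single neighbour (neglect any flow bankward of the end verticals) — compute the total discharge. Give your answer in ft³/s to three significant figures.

258 ft³/s

w_1 = (13.3 − 9.2)/2 = 2.05 ft; q_1 = 0.68 × 1.05 × 2.05 = 1.464 ft³/s
w_2 = (35.7 − 9.2)/2 = 13.25 ft; q_2 = 1.16 × 2.41 × 13.25 = 37.04 ft³/s
w_3 = (52.2 − 13.3)/2 = 19.45 ft; q_3 = 1.24 × 4.38 × 19.45 = 105.6 ft³/s
w_4 = (60.7 − 35.7)/2 = 12.5 ft; q_4 = 1.16 × 3.38 × 12.5 = 49.01 ft³/s
w_5 = (71.7 − 52.2)/2 = 9.75 ft; q_5 = 1.54 × 4.06 × 9.75 = 60.96 ft³/s
w_6 = (71.7 − 60.7)/2 = 5.5 ft; q_6 = 0.61 × 1.03 × 5.5 = 3.456 ft³/s
Q = Σ qᵢ = 257.6 ft³/s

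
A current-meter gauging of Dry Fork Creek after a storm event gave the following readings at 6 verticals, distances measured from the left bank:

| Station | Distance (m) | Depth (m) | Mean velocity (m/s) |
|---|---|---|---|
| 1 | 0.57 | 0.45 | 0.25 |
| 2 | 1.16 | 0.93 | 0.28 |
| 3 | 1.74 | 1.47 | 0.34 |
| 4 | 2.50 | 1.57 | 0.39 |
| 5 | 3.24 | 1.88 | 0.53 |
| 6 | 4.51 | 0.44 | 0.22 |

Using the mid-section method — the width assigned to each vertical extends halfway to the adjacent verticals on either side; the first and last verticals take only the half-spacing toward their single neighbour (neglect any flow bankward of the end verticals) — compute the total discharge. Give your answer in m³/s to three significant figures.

w_1 = (1.16 − 0.57)/2 = 0.295 m; q_1 = 0.25 × 0.45 × 0.295 = 0.03319 m³/s
w_2 = (1.74 − 0.57)/2 = 0.585 m; q_2 = 0.28 × 0.93 × 0.585 = 0.1523 m³/s
w_3 = (2.50 − 1.16)/2 = 0.67 m; q_3 = 0.34 × 1.47 × 0.67 = 0.3349 m³/s
w_4 = (3.24 − 1.74)/2 = 0.75 m; q_4 = 0.39 × 1.57 × 0.75 = 0.4592 m³/s
w_5 = (4.51 − 2.50)/2 = 1.005 m; q_5 = 0.53 × 1.88 × 1.005 = 1.001 m³/s
w_6 = (4.51 − 3.24)/2 = 0.635 m; q_6 = 0.22 × 0.44 × 0.635 = 0.06147 m³/s
Q = Σ qᵢ = 2.042 m³/s

2.04 m³/s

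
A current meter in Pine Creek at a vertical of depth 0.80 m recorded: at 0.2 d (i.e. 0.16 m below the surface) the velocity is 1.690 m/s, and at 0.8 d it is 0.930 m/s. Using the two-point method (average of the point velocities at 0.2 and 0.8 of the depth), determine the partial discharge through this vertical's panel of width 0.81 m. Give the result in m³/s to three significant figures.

0.849 m³/s

v̄ = (1.690 + 0.930) / 2 = 1.310 m/s
q = v̄ × d × w = 1.310 × 0.80 × 0.81 = 0.8489 m³/s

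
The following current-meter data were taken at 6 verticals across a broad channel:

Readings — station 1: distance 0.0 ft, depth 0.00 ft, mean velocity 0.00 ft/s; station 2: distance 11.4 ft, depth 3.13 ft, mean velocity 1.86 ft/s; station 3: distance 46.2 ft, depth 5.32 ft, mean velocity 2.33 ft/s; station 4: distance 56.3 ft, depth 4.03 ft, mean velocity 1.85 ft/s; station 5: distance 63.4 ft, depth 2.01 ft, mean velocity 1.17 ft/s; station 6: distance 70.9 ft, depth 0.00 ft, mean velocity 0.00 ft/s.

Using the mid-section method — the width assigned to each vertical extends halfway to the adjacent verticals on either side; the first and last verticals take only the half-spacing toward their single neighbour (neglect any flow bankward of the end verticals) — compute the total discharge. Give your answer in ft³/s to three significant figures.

494 ft³/s

w_2 = (46.2 − 0.0)/2 = 23.1 ft; q_2 = 1.86 × 3.13 × 23.1 = 134.5 ft³/s
w_3 = (56.3 − 11.4)/2 = 22.45 ft; q_3 = 2.33 × 5.32 × 22.45 = 278.3 ft³/s
w_4 = (63.4 − 46.2)/2 = 8.6 ft; q_4 = 1.85 × 4.03 × 8.6 = 64.12 ft³/s
w_5 = (70.9 − 56.3)/2 = 7.3 ft; q_5 = 1.17 × 2.01 × 7.3 = 17.17 ft³/s
Stations 1, 6 contribute zero (depth or velocity is 0).
Q = Σ qᵢ = 494.0 ft³/s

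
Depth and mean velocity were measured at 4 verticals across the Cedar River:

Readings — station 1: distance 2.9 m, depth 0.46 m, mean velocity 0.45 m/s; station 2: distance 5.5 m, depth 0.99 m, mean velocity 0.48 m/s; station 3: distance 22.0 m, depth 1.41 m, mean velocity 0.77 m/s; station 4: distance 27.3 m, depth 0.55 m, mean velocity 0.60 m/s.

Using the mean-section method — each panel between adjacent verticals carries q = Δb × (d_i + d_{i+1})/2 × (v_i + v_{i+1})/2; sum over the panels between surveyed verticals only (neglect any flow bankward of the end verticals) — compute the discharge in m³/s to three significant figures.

16.8 m³/s

Panel 1-2: Δb = 2.6 m, d̄ = (0.46+0.99)/2 = 0.725, v̄ = (0.45+0.48)/2 = 0.465 → q = 2.6×0.725×0.465 = 0.8765 m³/s
Panel 2-3: Δb = 16.5 m, d̄ = (0.99+1.41)/2 = 1.2, v̄ = (0.48+0.77)/2 = 0.625 → q = 16.5×1.2×0.625 = 12.38 m³/s
Panel 3-4: Δb = 5.3 m, d̄ = (1.41+0.55)/2 = 0.98, v̄ = (0.77+0.60)/2 = 0.685 → q = 5.3×0.98×0.685 = 3.558 m³/s
Q = Σ q = 16.81 m³/s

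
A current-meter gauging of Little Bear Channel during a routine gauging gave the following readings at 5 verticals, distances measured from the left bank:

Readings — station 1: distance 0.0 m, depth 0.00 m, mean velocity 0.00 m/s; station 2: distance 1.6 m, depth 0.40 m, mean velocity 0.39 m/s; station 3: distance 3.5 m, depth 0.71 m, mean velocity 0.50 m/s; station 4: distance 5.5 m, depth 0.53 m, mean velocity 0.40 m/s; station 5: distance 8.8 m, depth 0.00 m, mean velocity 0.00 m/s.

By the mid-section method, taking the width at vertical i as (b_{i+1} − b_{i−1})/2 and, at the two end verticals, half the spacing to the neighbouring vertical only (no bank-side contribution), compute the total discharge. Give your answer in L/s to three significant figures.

1530 L/s

w_2 = (3.5 − 0.0)/2 = 1.75 m; q_2 = 0.39 × 0.40 × 1.75 = 0.2730 m³/s
w_3 = (5.5 − 1.6)/2 = 1.95 m; q_3 = 0.50 × 0.71 × 1.95 = 0.6923 m³/s
w_4 = (8.8 − 3.5)/2 = 2.65 m; q_4 = 0.40 × 0.53 × 2.65 = 0.5618 m³/s
Stations 1, 5 contribute zero (depth or velocity is 0).
Q = Σ qᵢ = 1.527 m³/s
= 1.527 × 1000 = 1527 L/s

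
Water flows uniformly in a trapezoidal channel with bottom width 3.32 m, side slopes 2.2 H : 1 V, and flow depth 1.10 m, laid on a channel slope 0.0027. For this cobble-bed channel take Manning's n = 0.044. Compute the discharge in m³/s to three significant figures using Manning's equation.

6.05 m³/s

A = (b + z·y)·y = (3.32 + 2.2×1.10)×1.10 = 6.314 m²
P = b + 2y√(1+z²) = 3.32 + 2×1.10×√(1+2.2²) = 8.637 m
R = A/P = 6.314/8.637 = 0.7311 m
Q = (1/n)·A·R^(2/3)·S^(1/2) = (1/0.044) × 6.314 × 0.7311^(2/3) × 0.0027^(1/2) = 6.051 m³/s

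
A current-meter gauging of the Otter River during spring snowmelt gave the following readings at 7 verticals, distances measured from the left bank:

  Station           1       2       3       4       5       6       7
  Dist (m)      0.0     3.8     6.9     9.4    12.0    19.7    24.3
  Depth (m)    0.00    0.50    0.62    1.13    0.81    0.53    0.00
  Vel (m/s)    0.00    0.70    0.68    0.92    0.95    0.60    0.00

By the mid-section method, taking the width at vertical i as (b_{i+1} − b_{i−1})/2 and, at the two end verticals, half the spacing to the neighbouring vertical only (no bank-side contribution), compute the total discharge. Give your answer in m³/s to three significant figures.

w_2 = (6.9 − 0.0)/2 = 3.45 m; q_2 = 0.70 × 0.50 × 3.45 = 1.208 m³/s
w_3 = (9.4 − 3.8)/2 = 2.8 m; q_3 = 0.68 × 0.62 × 2.8 = 1.180 m³/s
w_4 = (12.0 − 6.9)/2 = 2.55 m; q_4 = 0.92 × 1.13 × 2.55 = 2.651 m³/s
w_5 = (19.7 − 9.4)/2 = 5.15 m; q_5 = 0.95 × 0.81 × 5.15 = 3.963 m³/s
w_6 = (24.3 − 12.0)/2 = 6.15 m; q_6 = 0.60 × 0.53 × 6.15 = 1.956 m³/s
Stations 1, 7 contribute zero (depth or velocity is 0).
Q = Σ qᵢ = 10.96 m³/s

11.0 m³/s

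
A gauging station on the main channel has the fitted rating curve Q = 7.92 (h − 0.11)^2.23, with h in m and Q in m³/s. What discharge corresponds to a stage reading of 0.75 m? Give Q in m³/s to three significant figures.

2.93 m³/s

Q = 7.92 × (0.75 − 0.11)^2.23 = 7.92 × 0.64^2.23 = 2.928 m³/s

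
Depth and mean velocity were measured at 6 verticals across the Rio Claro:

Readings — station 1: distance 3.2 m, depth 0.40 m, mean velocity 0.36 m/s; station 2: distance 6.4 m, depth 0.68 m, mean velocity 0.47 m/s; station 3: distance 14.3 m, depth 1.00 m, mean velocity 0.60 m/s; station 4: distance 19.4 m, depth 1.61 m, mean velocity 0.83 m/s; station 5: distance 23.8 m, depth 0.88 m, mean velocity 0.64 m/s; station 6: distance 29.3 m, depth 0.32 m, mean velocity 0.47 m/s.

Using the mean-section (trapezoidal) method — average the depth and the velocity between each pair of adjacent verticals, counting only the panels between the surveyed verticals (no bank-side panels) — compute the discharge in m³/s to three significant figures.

14.9 m³/s

Panel 1-2: Δb = 3.2 m, d̄ = (0.40+0.68)/2 = 0.54, v̄ = (0.36+0.47)/2 = 0.415 → q = 3.2×0.54×0.415 = 0.7171 m³/s
Panel 2-3: Δb = 7.9 m, d̄ = (0.68+1.00)/2 = 0.84, v̄ = (0.47+0.60)/2 = 0.535 → q = 7.9×0.84×0.535 = 3.550 m³/s
Panel 3-4: Δb = 5.1 m, d̄ = (1.00+1.61)/2 = 1.305, v̄ = (0.60+0.83)/2 = 0.715 → q = 5.1×1.305×0.715 = 4.759 m³/s
Panel 4-5: Δb = 4.4 m, d̄ = (1.61+0.88)/2 = 1.245, v̄ = (0.83+0.64)/2 = 0.735 → q = 4.4×1.245×0.735 = 4.026 m³/s
Panel 5-6: Δb = 5.5 m, d̄ = (0.88+0.32)/2 = 0.6, v̄ = (0.64+0.47)/2 = 0.555 → q = 5.5×0.6×0.555 = 1.832 m³/s
Q = Σ q = 14.88 m³/s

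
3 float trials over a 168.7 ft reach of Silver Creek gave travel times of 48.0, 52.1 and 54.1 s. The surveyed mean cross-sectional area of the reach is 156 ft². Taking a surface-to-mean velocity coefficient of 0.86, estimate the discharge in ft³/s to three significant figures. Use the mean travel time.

t̄ = (48.0 + 52.1 + 54.1) / 3 = 51.4 s
v_surface = L / t̄ = 168.7 / 51.4 = 3.282 ft/s
v_mean = 0.86 × 3.282 = 2.823 ft/s
Q = A × v_mean = 156 × 2.823 = 440.3 ft³/s

440 ft³/s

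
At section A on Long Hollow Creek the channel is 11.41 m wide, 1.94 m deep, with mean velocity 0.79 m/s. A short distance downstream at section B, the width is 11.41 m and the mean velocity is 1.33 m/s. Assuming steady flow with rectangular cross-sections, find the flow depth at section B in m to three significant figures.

1.15 m

Q = A₁V₁ = (11.41×1.94) × 0.79 = 17.49 m³/s
d₂ = Q/(b₂ V₂) = 17.49/(11.41×1.33) = 1.152 m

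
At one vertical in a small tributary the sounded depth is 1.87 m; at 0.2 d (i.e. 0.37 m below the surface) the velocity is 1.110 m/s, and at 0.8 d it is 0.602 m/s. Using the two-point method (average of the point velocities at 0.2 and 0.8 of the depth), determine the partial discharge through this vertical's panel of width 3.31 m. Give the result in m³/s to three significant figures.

5.30 m³/s

v̄ = (1.110 + 0.602) / 2 = 0.8560 m/s
q = v̄ × d × w = 0.8560 × 1.87 × 3.31 = 5.298 m³/s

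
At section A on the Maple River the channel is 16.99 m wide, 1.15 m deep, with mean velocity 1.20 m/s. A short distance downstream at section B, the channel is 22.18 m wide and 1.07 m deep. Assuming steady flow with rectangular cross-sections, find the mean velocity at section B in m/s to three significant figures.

0.988 m/s

Q = A₁V₁ = (16.99×1.15) × 1.20 = 23.45 m³/s
A₂ = 22.18 × 1.07 = 23.73 m²
V₂ = Q/A₂ = 23.45/23.73 = 0.9879 m/s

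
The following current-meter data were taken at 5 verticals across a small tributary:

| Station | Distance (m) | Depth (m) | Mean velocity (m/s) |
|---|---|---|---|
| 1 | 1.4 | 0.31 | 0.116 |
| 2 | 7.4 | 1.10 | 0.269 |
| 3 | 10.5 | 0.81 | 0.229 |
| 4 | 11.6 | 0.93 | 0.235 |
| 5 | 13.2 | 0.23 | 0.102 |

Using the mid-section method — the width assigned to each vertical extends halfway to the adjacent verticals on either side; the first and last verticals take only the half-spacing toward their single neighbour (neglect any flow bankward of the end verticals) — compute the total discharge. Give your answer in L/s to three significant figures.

w_1 = (7.4 − 1.4)/2 = 3 m; q_1 = 0.116 × 0.31 × 3 = 0.1079 m³/s
w_2 = (10.5 − 1.4)/2 = 4.55 m; q_2 = 0.269 × 1.10 × 4.55 = 1.346 m³/s
w_3 = (11.6 − 7.4)/2 = 2.1 m; q_3 = 0.229 × 0.81 × 2.1 = 0.3895 m³/s
w_4 = (13.2 − 10.5)/2 = 1.35 m; q_4 = 0.235 × 0.93 × 1.35 = 0.2950 m³/s
w_5 = (13.2 − 11.6)/2 = 0.8 m; q_5 = 0.102 × 0.23 × 0.8 = 0.01877 m³/s
Q = Σ qᵢ = 2.158 m³/s
= 2.158 × 1000 = 2158 L/s

2160 L/s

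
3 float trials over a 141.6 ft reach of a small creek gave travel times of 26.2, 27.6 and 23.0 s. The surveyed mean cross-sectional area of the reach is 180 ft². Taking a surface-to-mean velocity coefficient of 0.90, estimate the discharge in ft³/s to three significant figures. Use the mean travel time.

t̄ = (26.2 + 27.6 + 23.0) / 3 = 25.6 s
v_surface = L / t̄ = 141.6 / 25.6 = 5.531 ft/s
v_mean = 0.90 × 5.531 = 4.978 ft/s
Q = A × v_mean = 180 × 4.978 = 896.1 ft³/s

896 ft³/s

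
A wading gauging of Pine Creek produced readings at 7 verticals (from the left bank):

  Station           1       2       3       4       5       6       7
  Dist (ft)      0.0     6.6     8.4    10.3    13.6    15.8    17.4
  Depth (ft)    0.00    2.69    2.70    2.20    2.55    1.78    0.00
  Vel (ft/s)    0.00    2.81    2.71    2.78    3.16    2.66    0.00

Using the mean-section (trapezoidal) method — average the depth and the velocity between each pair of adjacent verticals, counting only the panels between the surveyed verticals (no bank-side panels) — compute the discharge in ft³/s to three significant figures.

Panel 1-2: Δb = 6.6 ft, d̄ = (0.00+2.69)/2 = 1.345, v̄ = (0.00+2.81)/2 = 1.405 → q = 6.6×1.345×1.405 = 12.47 ft³/s
Panel 2-3: Δb = 1.8 ft, d̄ = (2.69+2.70)/2 = 2.695, v̄ = (2.81+2.71)/2 = 2.76 → q = 1.8×2.695×2.76 = 13.39 ft³/s
Panel 3-4: Δb = 1.9 ft, d̄ = (2.70+2.20)/2 = 2.45, v̄ = (2.71+2.78)/2 = 2.745 → q = 1.9×2.45×2.745 = 12.78 ft³/s
Panel 4-5: Δb = 3.3 ft, d̄ = (2.20+2.55)/2 = 2.375, v̄ = (2.78+3.16)/2 = 2.97 → q = 3.3×2.375×2.97 = 23.28 ft³/s
Panel 5-6: Δb = 2.2 ft, d̄ = (2.55+1.78)/2 = 2.165, v̄ = (3.16+2.66)/2 = 2.91 → q = 2.2×2.165×2.91 = 13.86 ft³/s
Panel 6-7: Δb = 1.6 ft, d̄ = (1.78+0.00)/2 = 0.89, v̄ = (2.66+0.00)/2 = 1.33 → q = 1.6×0.89×1.33 = 1.894 ft³/s
Q = Σ q = 77.67 ft³/s

77.7 ft³/s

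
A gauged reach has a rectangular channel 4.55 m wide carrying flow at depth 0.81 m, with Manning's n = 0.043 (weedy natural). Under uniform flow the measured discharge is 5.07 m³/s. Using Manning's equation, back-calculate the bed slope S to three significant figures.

A = b·y = 4.55 × 0.81 = 3.686 m²
P = b + 2y = 4.55 + 2×0.81 = 6.170 m
R = A/P = 3.686/6.170 = 0.5973 m
S = (Q·n / (1·A·R^(2/3)))² = (5.07×0.043 / (1×3.686×0.7093))² = 0.006956

0.00696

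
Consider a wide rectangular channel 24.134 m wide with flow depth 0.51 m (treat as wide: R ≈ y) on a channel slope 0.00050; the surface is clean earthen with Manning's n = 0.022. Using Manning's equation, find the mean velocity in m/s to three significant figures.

0.649 m/s

A = b·y = 24.134 × 0.51 = 12.31 m²
Wide channel: R ≈ y = 0.51 m
Q = (1/n)·A·R^(2/3)·S^(1/2) = (1/0.022) × 12.31 × 0.5100^(2/3) × 0.00050^(1/2) = 7.986 m³/s
V = Q/A = 7.986/12.31 = 0.6488 m/s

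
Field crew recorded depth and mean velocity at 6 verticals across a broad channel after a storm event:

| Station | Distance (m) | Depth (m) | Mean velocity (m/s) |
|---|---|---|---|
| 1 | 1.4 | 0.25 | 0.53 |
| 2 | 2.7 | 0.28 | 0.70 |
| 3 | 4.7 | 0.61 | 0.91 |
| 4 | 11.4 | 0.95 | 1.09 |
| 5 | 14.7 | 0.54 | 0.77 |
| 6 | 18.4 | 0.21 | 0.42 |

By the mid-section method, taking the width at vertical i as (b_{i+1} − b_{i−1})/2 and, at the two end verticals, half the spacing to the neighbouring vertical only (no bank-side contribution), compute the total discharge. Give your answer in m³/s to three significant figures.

9.62 m³/s

w_1 = (2.7 − 1.4)/2 = 0.65 m; q_1 = 0.53 × 0.25 × 0.65 = 0.08613 m³/s
w_2 = (4.7 − 1.4)/2 = 1.65 m; q_2 = 0.70 × 0.28 × 1.65 = 0.3234 m³/s
w_3 = (11.4 − 2.7)/2 = 4.35 m; q_3 = 0.91 × 0.61 × 4.35 = 2.415 m³/s
w_4 = (14.7 − 4.7)/2 = 5 m; q_4 = 1.09 × 0.95 × 5 = 5.178 m³/s
w_5 = (18.4 − 11.4)/2 = 3.5 m; q_5 = 0.77 × 0.54 × 3.5 = 1.455 m³/s
w_6 = (18.4 − 14.7)/2 = 1.85 m; q_6 = 0.42 × 0.21 × 1.85 = 0.1632 m³/s
Q = Σ qᵢ = 9.620 m³/s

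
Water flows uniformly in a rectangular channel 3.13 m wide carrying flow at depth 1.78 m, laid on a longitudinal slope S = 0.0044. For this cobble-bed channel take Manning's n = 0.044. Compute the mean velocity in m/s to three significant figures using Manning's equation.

1.33 m/s

A = b·y = 3.13 × 1.78 = 5.571 m²
P = b + 2y = 3.13 + 2×1.78 = 6.690 m
R = A/P = 5.571/6.690 = 0.8328 m
Q = (1/n)·A·R^(2/3)·S^(1/2) = (1/0.044) × 5.571 × 0.8328^(2/3) × 0.0044^(1/2) = 7.435 m³/s
V = Q/A = 7.435/5.571 = 1.334 m/s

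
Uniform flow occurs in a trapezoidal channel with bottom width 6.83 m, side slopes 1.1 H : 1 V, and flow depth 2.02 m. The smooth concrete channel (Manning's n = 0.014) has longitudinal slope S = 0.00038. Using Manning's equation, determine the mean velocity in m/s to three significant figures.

A = (b + z·y)·y = (6.83 + 1.1×2.02)×2.02 = 18.29 m²
P = b + 2y√(1+z²) = 6.83 + 2×2.02×√(1+1.1²) = 12.84 m
R = A/P = 18.29/12.84 = 1.425 m
Q = (1/n)·A·R^(2/3)·S^(1/2) = (1/0.014) × 18.29 × 1.425^(2/3) × 0.00038^(1/2) = 32.23 m³/s
V = Q/A = 32.23/18.29 = 1.763 m/s

1.76 m/s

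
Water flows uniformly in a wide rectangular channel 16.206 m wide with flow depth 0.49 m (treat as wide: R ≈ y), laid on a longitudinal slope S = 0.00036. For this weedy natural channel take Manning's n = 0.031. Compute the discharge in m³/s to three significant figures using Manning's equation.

A = b·y = 16.206 × 0.49 = 7.941 m²
Wide channel: R ≈ y = 0.49 m
Q = (1/n)·A·R^(2/3)·S^(1/2) = (1/0.031) × 7.941 × 0.4900^(2/3) × 0.00036^(1/2) = 3.021 m³/s

3.02 m³/s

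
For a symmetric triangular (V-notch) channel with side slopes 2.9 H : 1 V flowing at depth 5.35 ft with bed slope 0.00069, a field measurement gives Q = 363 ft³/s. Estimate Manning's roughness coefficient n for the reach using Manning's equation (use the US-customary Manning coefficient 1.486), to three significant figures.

A = z·y² = 2.9×5.35² = 83.01 ft²
P = 2y√(1+z²) = 2×5.35×√(1+2.9²) = 32.82 ft
R = A/P = 83.01/32.82 = 2.529 ft
n = (1.486/Q)·A·R^(2/3)·S^(1/2) = (1.486/363) × 83.01 × 1.856 × 0.02627 = 0.01657

0.0166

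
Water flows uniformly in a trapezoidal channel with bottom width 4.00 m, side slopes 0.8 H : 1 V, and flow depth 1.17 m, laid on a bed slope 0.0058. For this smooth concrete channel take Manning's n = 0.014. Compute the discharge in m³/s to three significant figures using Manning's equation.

27.6 m³/s

A = (b + z·y)·y = (4.00 + 0.8×1.17)×1.17 = 5.775 m²
P = b + 2y√(1+z²) = 4.00 + 2×1.17×√(1+0.8²) = 6.997 m
R = A/P = 5.775/6.997 = 0.8254 m
Q = (1/n)·A·R^(2/3)·S^(1/2) = (1/0.014) × 5.775 × 0.8254^(2/3) × 0.0058^(1/2) = 27.64 m³/s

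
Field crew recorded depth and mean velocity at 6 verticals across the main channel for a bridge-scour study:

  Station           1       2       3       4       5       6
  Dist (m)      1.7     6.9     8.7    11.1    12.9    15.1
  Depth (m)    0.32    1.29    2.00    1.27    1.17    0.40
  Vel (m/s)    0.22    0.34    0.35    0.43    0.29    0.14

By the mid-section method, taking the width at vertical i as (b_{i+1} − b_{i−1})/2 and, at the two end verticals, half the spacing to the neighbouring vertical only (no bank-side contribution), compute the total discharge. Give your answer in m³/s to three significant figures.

w_1 = (6.9 − 1.7)/2 = 2.6 m; q_1 = 0.22 × 0.32 × 2.6 = 0.1830 m³/s
w_2 = (8.7 − 1.7)/2 = 3.5 m; q_2 = 0.34 × 1.29 × 3.5 = 1.535 m³/s
w_3 = (11.1 − 6.9)/2 = 2.1 m; q_3 = 0.35 × 2.00 × 2.1 = 1.470 m³/s
w_4 = (12.9 − 8.7)/2 = 2.1 m; q_4 = 0.43 × 1.27 × 2.1 = 1.147 m³/s
w_5 = (15.1 − 11.1)/2 = 2 m; q_5 = 0.29 × 1.17 × 2 = 0.6786 m³/s
w_6 = (15.1 − 12.9)/2 = 1.1 m; q_6 = 0.14 × 0.40 × 1.1 = 0.06160 m³/s
Q = Σ qᵢ = 5.075 m³/s

5.08 m³/s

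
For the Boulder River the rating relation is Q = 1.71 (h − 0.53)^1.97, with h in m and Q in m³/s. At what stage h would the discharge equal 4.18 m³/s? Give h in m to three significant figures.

h − h₀ = (Q/C)^(1/b) = (4.18/1.71)^(1/1.97) = 1.574 m
h = 0.53 + 1.574 = 2.104 m

2.10 m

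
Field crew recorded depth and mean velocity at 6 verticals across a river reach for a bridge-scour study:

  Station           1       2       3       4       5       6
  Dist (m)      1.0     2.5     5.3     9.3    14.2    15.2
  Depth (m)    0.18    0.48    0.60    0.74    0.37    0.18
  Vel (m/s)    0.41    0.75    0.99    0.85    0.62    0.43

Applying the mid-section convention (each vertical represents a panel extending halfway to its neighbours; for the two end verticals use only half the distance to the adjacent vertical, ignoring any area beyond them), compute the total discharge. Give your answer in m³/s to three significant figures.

w_1 = (2.5 − 1.0)/2 = 0.75 m; q_1 = 0.41 × 0.18 × 0.75 = 0.05535 m³/s
w_2 = (5.3 − 1.0)/2 = 2.15 m; q_2 = 0.75 × 0.48 × 2.15 = 0.7740 m³/s
w_3 = (9.3 − 2.5)/2 = 3.4 m; q_3 = 0.99 × 0.60 × 3.4 = 2.020 m³/s
w_4 = (14.2 − 5.3)/2 = 4.45 m; q_4 = 0.85 × 0.74 × 4.45 = 2.799 m³/s
w_5 = (15.2 − 9.3)/2 = 2.95 m; q_5 = 0.62 × 0.37 × 2.95 = 0.6767 m³/s
w_6 = (15.2 − 14.2)/2 = 0.5 m; q_6 = 0.43 × 0.18 × 0.5 = 0.03870 m³/s
Q = Σ qᵢ = 6.363 m³/s

6.36 m³/s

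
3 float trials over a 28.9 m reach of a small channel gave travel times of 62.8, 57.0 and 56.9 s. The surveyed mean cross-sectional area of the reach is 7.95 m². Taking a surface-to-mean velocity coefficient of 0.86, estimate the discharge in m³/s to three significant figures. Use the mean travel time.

t̄ = (62.8 + 57.0 + 56.9) / 3 = 58.9 s
v_surface = L / t̄ = 28.9 / 58.9 = 0.4907 m/s
v_mean = 0.86 × 0.4907 = 0.4220 m/s
Q = A × v_mean = 7.95 × 0.4220 = 3.355 m³/s

3.35 m³/s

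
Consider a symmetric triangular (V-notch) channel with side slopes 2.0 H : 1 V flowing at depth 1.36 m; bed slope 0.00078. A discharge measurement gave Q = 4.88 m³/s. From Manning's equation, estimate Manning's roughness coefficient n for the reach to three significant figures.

A = z·y² = 2.0×1.36² = 3.699 m²
P = 2y√(1+z²) = 2×1.36×√(1+2.0²) = 6.082 m
R = A/P = 3.699/6.082 = 0.6082 m
n = (1/Q)·A·R^(2/3)·S^(1/2) = (1/4.88) × 3.699 × 0.7179 × 0.02793 = 0.01520

0.0152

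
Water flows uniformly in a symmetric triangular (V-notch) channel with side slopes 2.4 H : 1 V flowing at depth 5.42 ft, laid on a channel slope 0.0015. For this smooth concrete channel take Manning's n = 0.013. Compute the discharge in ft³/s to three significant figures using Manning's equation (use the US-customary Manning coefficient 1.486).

575 ft³/s

A = z·y² = 2.4×5.42² = 70.50 ft²
P = 2y√(1+z²) = 2×5.42×√(1+2.4²) = 28.18 ft
R = A/P = 70.50/28.18 = 2.502 ft
Q = (1.486/n)·A·R^(2/3)·S^(1/2) = (1.486/0.013) × 70.50 × 2.502^(2/3) × 0.0015^(1/2) = 575.2 ft³/s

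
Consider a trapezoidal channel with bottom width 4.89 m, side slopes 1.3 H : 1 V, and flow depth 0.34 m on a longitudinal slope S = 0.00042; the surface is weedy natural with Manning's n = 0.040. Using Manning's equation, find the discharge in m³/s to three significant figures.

A = (b + z·y)·y = (4.89 + 1.3×0.34)×0.34 = 1.813 m²
P = b + 2y√(1+z²) = 4.89 + 2×0.34×√(1+1.3²) = 6.005 m
R = A/P = 1.813/6.005 = 0.3019 m
Q = (1/n)·A·R^(2/3)·S^(1/2) = (1/0.040) × 1.813 × 0.3019^(2/3) × 0.00042^(1/2) = 0.4180 m³/s

0.418 m³/s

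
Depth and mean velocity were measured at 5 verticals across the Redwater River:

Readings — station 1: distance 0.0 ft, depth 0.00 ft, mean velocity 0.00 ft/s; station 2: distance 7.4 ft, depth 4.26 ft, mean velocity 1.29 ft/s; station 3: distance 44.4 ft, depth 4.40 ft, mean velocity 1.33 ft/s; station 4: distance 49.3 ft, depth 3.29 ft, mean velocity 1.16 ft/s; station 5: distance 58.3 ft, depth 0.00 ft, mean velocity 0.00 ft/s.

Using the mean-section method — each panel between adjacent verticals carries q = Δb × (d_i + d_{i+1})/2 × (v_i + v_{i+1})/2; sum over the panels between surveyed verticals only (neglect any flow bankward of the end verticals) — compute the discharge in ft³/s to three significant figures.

Panel 1-2: Δb = 7.4 ft, d̄ = (0.00+4.26)/2 = 2.13, v̄ = (0.00+1.29)/2 = 0.645 → q = 7.4×2.13×0.645 = 10.17 ft³/s
Panel 2-3: Δb = 37 ft, d̄ = (4.26+4.40)/2 = 4.33, v̄ = (1.29+1.33)/2 = 1.31 → q = 37×4.33×1.31 = 209.9 ft³/s
Panel 3-4: Δb = 4.9 ft, d̄ = (4.40+3.29)/2 = 3.845, v̄ = (1.33+1.16)/2 = 1.245 → q = 4.9×3.845×1.245 = 23.46 ft³/s
Panel 4-5: Δb = 9 ft, d̄ = (3.29+0.00)/2 = 1.645, v̄ = (1.16+0.00)/2 = 0.58 → q = 9×1.645×0.58 = 8.587 ft³/s
Q = Σ q = 252.1 ft³/s

252 ft³/s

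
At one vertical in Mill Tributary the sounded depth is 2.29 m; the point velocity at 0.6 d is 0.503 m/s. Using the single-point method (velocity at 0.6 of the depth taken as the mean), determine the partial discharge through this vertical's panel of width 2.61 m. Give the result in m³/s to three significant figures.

3.01 m³/s

v̄ = v₀.₆ = 0.503 m/s
q = v̄ × d × w = 0.5030 × 2.29 × 2.61 = 3.006 m³/s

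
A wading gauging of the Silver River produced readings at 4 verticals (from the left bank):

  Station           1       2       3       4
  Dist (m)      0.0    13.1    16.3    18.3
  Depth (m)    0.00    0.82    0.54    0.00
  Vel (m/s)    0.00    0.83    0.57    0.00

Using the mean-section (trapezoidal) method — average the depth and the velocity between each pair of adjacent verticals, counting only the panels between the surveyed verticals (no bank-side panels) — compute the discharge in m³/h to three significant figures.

Panel 1-2: Δb = 13.1 m, d̄ = (0.00+0.82)/2 = 0.41, v̄ = (0.00+0.83)/2 = 0.415 → q = 13.1×0.41×0.415 = 2.229 m³/s
Panel 2-3: Δb = 3.2 m, d̄ = (0.82+0.54)/2 = 0.68, v̄ = (0.83+0.57)/2 = 0.7 → q = 3.2×0.68×0.7 = 1.523 m³/s
Panel 3-4: Δb = 2 m, d̄ = (0.54+0.00)/2 = 0.27, v̄ = (0.57+0.00)/2 = 0.285 → q = 2×0.27×0.285 = 0.1539 m³/s
Q = Σ q = 3.906 m³/s
= 3.906 × 3600 = 14060 m³/h

14100 m³/h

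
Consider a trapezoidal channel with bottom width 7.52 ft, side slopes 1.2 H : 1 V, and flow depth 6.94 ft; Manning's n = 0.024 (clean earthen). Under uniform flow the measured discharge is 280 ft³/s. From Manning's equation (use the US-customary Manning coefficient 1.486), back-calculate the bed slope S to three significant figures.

A = (b + z·y)·y = (7.52 + 1.2×6.94)×6.94 = 110.0 ft²
P = b + 2y√(1+z²) = 7.52 + 2×6.94×√(1+1.2²) = 29.20 ft
R = A/P = 110.0/29.20 = 3.766 ft
S = (Q·n / (1.486·A·R^(2/3)))² = (280×0.024 / (1.486×110.0×2.421))² = 0.0002885

0.000288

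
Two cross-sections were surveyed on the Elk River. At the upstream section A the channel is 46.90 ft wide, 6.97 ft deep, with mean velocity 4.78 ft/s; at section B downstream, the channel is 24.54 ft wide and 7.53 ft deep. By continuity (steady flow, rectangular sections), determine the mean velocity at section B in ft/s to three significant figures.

8.46 ft/s

Q = A₁V₁ = (46.90×6.97) × 4.78 = 1563 ft³/s
A₂ = 24.54 × 7.53 = 184.8 ft²
V₂ = Q/A₂ = 1563/184.8 = 8.456 ft/s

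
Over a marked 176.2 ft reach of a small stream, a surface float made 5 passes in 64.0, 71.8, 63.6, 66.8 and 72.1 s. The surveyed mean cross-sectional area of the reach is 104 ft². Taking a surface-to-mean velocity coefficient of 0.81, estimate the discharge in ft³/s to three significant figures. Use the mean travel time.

t̄ = (64.0 + 71.8 + 63.6 + 66.8 + 72.1) / 5 = 67.66 s
v_surface = L / t̄ = 176.2 / 67.66 = 2.604 ft/s
v_mean = 0.81 × 2.604 = 2.109 ft/s
Q = A × v_mean = 104 × 2.109 = 219.4 ft³/s

219 ft³/s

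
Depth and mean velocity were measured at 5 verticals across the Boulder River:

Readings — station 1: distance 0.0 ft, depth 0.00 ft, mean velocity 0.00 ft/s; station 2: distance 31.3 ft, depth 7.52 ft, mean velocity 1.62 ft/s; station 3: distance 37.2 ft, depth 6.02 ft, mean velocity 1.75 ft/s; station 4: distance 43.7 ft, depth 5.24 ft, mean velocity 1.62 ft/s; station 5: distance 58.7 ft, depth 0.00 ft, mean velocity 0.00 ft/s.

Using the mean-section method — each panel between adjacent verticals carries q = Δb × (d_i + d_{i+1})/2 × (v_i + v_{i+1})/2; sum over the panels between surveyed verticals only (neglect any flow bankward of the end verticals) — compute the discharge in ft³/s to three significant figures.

Panel 1-2: Δb = 31.3 ft, d̄ = (0.00+7.52)/2 = 3.76, v̄ = (0.00+1.62)/2 = 0.81 → q = 31.3×3.76×0.81 = 95.33 ft³/s
Panel 2-3: Δb = 5.9 ft, d̄ = (7.52+6.02)/2 = 6.77, v̄ = (1.62+1.75)/2 = 1.685 → q = 5.9×6.77×1.685 = 67.30 ft³/s
Panel 3-4: Δb = 6.5 ft, d̄ = (6.02+5.24)/2 = 5.63, v̄ = (1.75+1.62)/2 = 1.685 → q = 6.5×5.63×1.685 = 61.66 ft³/s
Panel 4-5: Δb = 15 ft, d̄ = (5.24+0.00)/2 = 2.62, v̄ = (1.62+0.00)/2 = 0.81 → q = 15×2.62×0.81 = 31.83 ft³/s
Q = Σ q = 256.1 ft³/s

256 ft³/s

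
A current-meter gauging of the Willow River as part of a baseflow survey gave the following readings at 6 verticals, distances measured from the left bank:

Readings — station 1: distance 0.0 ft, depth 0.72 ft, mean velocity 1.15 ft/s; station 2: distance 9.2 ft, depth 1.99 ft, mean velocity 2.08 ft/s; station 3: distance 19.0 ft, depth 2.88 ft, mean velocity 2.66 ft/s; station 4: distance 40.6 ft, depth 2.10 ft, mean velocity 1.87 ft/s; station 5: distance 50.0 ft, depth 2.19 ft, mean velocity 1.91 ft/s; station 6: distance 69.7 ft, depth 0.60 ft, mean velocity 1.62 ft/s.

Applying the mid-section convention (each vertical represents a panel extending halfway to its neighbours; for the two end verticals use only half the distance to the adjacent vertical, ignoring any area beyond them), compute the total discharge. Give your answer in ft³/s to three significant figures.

w_1 = (9.2 − 0.0)/2 = 4.6 ft; q_1 = 1.15 × 0.72 × 4.6 = 3.809 ft³/s
w_2 = (19.0 − 0.0)/2 = 9.5 ft; q_2 = 2.08 × 1.99 × 9.5 = 39.32 ft³/s
w_3 = (40.6 − 9.2)/2 = 15.7 ft; q_3 = 2.66 × 2.88 × 15.7 = 120.3 ft³/s
w_4 = (50.0 − 19.0)/2 = 15.5 ft; q_4 = 1.87 × 2.10 × 15.5 = 60.87 ft³/s
w_5 = (69.7 − 40.6)/2 = 14.55 ft; q_5 = 1.91 × 2.19 × 14.55 = 60.86 ft³/s
w_6 = (69.7 − 50.0)/2 = 9.85 ft; q_6 = 1.62 × 0.60 × 9.85 = 9.574 ft³/s
Q = Σ qᵢ = 294.7 ft³/s

295 ft³/s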